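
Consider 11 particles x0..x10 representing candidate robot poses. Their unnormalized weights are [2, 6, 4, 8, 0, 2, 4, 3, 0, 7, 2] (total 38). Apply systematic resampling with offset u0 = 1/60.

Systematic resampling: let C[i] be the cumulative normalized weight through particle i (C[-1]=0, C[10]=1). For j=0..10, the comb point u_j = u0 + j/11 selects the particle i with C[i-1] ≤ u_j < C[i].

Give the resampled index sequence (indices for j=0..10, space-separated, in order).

C = [1/19, 4/19, 6/19, 10/19, 10/19, 11/19, 13/19, 29/38, 29/38, 18/19, 1]
j=0: u_0=1/60 ∈ [0, 1/19) → index 0
j=1: u_1=71/660 ∈ [1/19, 4/19) → index 1
j=2: u_2=131/660 ∈ [1/19, 4/19) → index 1
j=3: u_3=191/660 ∈ [4/19, 6/19) → index 2
j=4: u_4=251/660 ∈ [6/19, 10/19) → index 3
j=5: u_5=311/660 ∈ [6/19, 10/19) → index 3
j=6: u_6=371/660 ∈ [10/19, 11/19) → index 5
j=7: u_7=431/660 ∈ [11/19, 13/19) → index 6
j=8: u_8=491/660 ∈ [13/19, 29/38) → index 7
j=9: u_9=551/660 ∈ [29/38, 18/19) → index 9
j=10: u_10=611/660 ∈ [29/38, 18/19) → index 9

0 1 1 2 3 3 5 6 7 9 9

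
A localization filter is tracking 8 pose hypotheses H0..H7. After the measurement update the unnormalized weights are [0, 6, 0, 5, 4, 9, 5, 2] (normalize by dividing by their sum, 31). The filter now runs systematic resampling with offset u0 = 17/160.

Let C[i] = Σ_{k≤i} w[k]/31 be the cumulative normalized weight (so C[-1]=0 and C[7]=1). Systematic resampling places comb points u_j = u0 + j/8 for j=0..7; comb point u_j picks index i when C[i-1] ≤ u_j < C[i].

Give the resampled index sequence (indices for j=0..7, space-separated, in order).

C = [0, 6/31, 6/31, 11/31, 15/31, 24/31, 29/31, 1]
j=0: u_0=17/160 ∈ [0, 6/31) → index 1
j=1: u_1=37/160 ∈ [6/31, 11/31) → index 3
j=2: u_2=57/160 ∈ [11/31, 15/31) → index 4
j=3: u_3=77/160 ∈ [11/31, 15/31) → index 4
j=4: u_4=97/160 ∈ [15/31, 24/31) → index 5
j=5: u_5=117/160 ∈ [15/31, 24/31) → index 5
j=6: u_6=137/160 ∈ [24/31, 29/31) → index 6
j=7: u_7=157/160 ∈ [29/31, 1) → index 7

1 3 4 4 5 5 6 7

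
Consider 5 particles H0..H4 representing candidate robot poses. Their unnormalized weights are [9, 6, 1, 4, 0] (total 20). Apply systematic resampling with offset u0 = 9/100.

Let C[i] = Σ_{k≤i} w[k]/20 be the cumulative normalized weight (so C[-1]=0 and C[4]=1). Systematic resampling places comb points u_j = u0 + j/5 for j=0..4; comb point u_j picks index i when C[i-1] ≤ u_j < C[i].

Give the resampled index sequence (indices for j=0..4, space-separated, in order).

0 0 1 1 3

C = [9/20, 3/4, 4/5, 1, 1]
j=0: u_0=9/100 ∈ [0, 9/20) → index 0
j=1: u_1=29/100 ∈ [0, 9/20) → index 0
j=2: u_2=49/100 ∈ [9/20, 3/4) → index 1
j=3: u_3=69/100 ∈ [9/20, 3/4) → index 1
j=4: u_4=89/100 ∈ [4/5, 1) → index 3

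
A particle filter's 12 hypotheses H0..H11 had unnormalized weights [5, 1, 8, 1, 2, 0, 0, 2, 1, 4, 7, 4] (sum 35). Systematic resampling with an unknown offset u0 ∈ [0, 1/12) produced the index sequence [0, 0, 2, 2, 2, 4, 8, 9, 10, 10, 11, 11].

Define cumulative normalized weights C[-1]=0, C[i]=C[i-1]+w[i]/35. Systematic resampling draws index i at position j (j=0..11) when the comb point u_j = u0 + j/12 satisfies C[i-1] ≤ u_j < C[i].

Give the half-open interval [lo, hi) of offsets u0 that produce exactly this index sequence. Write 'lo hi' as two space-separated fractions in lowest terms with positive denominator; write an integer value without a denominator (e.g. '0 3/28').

C = [1/7, 6/35, 2/5, 3/7, 17/35, 17/35, 17/35, 19/35, 4/7, 24/35, 31/35, 1]
j=0 picked index 0: u0 ∈ [0, 1/7)
j=1 picked index 0: u0 ∈ [-1/12, 5/84)
j=2 picked index 2: u0 ∈ [1/210, 7/30)
j=3 picked index 2: u0 ∈ [-11/140, 3/20)
j=4 picked index 2: u0 ∈ [-17/105, 1/15)
j=5 picked index 4: u0 ∈ [1/84, 29/420)
j=6 picked index 8: u0 ∈ [3/70, 1/14)
j=7 picked index 9: u0 ∈ [-1/84, 43/420)
j=8 picked index 10: u0 ∈ [2/105, 23/105)
j=9 picked index 10: u0 ∈ [-9/140, 19/140)
j=10 picked index 11: u0 ∈ [11/210, 1/6)
j=11 picked index 11: u0 ∈ [-13/420, 1/12)
intersection: [11/210, 5/84)

11/210 5/84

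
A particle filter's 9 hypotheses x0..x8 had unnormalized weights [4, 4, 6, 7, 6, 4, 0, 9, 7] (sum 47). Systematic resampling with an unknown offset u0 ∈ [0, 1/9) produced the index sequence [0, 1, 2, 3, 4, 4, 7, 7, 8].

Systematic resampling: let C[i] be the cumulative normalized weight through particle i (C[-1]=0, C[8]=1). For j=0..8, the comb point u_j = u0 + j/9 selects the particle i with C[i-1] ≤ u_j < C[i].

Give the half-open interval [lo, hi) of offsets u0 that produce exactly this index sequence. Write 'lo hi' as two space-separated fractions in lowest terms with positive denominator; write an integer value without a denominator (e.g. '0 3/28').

1/423 8/423

C = [4/47, 8/47, 14/47, 21/47, 27/47, 31/47, 31/47, 40/47, 1]
j=0 picked index 0: u0 ∈ [0, 4/47)
j=1 picked index 1: u0 ∈ [-11/423, 25/423)
j=2 picked index 2: u0 ∈ [-22/423, 32/423)
j=3 picked index 3: u0 ∈ [-5/141, 16/141)
j=4 picked index 4: u0 ∈ [1/423, 55/423)
j=5 picked index 4: u0 ∈ [-46/423, 8/423)
j=6 picked index 7: u0 ∈ [-1/141, 26/141)
j=7 picked index 7: u0 ∈ [-50/423, 31/423)
j=8 picked index 8: u0 ∈ [-16/423, 1/9)
intersection: [1/423, 8/423)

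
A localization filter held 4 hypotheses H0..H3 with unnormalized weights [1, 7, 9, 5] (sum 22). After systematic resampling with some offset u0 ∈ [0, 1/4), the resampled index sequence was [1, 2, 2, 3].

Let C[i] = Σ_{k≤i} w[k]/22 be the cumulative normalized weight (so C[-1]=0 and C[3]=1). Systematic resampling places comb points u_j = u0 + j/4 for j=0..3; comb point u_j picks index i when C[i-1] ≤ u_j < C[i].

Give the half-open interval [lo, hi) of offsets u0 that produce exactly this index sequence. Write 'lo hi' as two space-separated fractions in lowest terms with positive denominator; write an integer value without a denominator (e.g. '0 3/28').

C = [1/22, 4/11, 17/22, 1]
j=0 picked index 1: u0 ∈ [1/22, 4/11)
j=1 picked index 2: u0 ∈ [5/44, 23/44)
j=2 picked index 2: u0 ∈ [-3/22, 3/11)
j=3 picked index 3: u0 ∈ [1/44, 1/4)
intersection: [5/44, 1/4)

5/44 1/4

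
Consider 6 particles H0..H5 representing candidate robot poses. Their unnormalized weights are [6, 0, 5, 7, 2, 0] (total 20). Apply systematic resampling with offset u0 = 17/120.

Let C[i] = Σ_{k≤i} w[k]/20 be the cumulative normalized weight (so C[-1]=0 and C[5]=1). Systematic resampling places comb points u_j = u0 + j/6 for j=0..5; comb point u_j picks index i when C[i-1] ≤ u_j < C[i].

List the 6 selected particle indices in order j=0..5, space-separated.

0 2 2 3 3 4

C = [3/10, 3/10, 11/20, 9/10, 1, 1]
j=0: u_0=17/120 ∈ [0, 3/10) → index 0
j=1: u_1=37/120 ∈ [3/10, 11/20) → index 2
j=2: u_2=19/40 ∈ [3/10, 11/20) → index 2
j=3: u_3=77/120 ∈ [11/20, 9/10) → index 3
j=4: u_4=97/120 ∈ [11/20, 9/10) → index 3
j=5: u_5=39/40 ∈ [9/10, 1) → index 4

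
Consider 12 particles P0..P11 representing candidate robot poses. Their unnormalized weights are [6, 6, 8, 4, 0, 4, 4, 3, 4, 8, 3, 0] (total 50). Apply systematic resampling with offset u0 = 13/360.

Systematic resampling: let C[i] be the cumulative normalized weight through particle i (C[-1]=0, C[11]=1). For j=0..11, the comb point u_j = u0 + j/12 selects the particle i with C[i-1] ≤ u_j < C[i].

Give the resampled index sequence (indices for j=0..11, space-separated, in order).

0 0 1 2 2 3 5 6 8 9 9 10

C = [3/25, 6/25, 2/5, 12/25, 12/25, 14/25, 16/25, 7/10, 39/50, 47/50, 1, 1]
j=0: u_0=13/360 ∈ [0, 3/25) → index 0
j=1: u_1=43/360 ∈ [0, 3/25) → index 0
j=2: u_2=73/360 ∈ [3/25, 6/25) → index 1
j=3: u_3=103/360 ∈ [6/25, 2/5) → index 2
j=4: u_4=133/360 ∈ [6/25, 2/5) → index 2
j=5: u_5=163/360 ∈ [2/5, 12/25) → index 3
j=6: u_6=193/360 ∈ [12/25, 14/25) → index 5
j=7: u_7=223/360 ∈ [14/25, 16/25) → index 6
j=8: u_8=253/360 ∈ [7/10, 39/50) → index 8
j=9: u_9=283/360 ∈ [39/50, 47/50) → index 9
j=10: u_10=313/360 ∈ [39/50, 47/50) → index 9
j=11: u_11=343/360 ∈ [47/50, 1) → index 10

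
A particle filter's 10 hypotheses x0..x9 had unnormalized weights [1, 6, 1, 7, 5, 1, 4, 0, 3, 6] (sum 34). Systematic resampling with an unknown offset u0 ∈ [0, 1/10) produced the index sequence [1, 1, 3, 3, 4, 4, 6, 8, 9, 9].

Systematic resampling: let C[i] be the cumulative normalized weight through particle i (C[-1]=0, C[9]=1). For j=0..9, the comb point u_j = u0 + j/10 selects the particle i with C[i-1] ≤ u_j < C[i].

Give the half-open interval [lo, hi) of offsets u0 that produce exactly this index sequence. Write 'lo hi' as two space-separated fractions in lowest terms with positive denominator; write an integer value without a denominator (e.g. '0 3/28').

7/170 3/34

C = [1/34, 7/34, 4/17, 15/34, 10/17, 21/34, 25/34, 25/34, 14/17, 1]
j=0 picked index 1: u0 ∈ [1/34, 7/34)
j=1 picked index 1: u0 ∈ [-6/85, 9/85)
j=2 picked index 3: u0 ∈ [3/85, 41/170)
j=3 picked index 3: u0 ∈ [-11/170, 12/85)
j=4 picked index 4: u0 ∈ [7/170, 16/85)
j=5 picked index 4: u0 ∈ [-1/17, 3/34)
j=6 picked index 6: u0 ∈ [3/170, 23/170)
j=7 picked index 8: u0 ∈ [3/85, 21/170)
j=8 picked index 9: u0 ∈ [2/85, 1/5)
j=9 picked index 9: u0 ∈ [-13/170, 1/10)
intersection: [7/170, 3/34)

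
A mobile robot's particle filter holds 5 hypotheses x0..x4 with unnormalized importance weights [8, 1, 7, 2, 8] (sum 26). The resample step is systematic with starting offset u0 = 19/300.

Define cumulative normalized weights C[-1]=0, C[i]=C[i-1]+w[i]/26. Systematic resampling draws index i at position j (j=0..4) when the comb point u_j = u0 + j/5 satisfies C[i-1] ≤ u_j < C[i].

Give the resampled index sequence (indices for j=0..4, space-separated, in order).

0 0 2 3 4

C = [4/13, 9/26, 8/13, 9/13, 1]
j=0: u_0=19/300 ∈ [0, 4/13) → index 0
j=1: u_1=79/300 ∈ [0, 4/13) → index 0
j=2: u_2=139/300 ∈ [9/26, 8/13) → index 2
j=3: u_3=199/300 ∈ [8/13, 9/13) → index 3
j=4: u_4=259/300 ∈ [9/13, 1) → index 4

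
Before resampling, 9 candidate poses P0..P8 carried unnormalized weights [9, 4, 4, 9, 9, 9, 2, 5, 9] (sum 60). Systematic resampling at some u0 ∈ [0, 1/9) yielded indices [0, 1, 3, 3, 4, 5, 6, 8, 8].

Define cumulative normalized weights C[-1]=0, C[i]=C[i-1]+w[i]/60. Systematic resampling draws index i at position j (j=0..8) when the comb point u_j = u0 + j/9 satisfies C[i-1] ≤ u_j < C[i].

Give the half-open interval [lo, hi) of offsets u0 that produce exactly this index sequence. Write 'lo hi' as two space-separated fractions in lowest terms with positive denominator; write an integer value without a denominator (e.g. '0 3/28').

13/180 1/10

C = [3/20, 13/60, 17/60, 13/30, 7/12, 11/15, 23/30, 17/20, 1]
j=0 picked index 0: u0 ∈ [0, 3/20)
j=1 picked index 1: u0 ∈ [7/180, 19/180)
j=2 picked index 3: u0 ∈ [11/180, 19/90)
j=3 picked index 3: u0 ∈ [-1/20, 1/10)
j=4 picked index 4: u0 ∈ [-1/90, 5/36)
j=5 picked index 5: u0 ∈ [1/36, 8/45)
j=6 picked index 6: u0 ∈ [1/15, 1/10)
j=7 picked index 8: u0 ∈ [13/180, 2/9)
j=8 picked index 8: u0 ∈ [-7/180, 1/9)
intersection: [13/180, 1/10)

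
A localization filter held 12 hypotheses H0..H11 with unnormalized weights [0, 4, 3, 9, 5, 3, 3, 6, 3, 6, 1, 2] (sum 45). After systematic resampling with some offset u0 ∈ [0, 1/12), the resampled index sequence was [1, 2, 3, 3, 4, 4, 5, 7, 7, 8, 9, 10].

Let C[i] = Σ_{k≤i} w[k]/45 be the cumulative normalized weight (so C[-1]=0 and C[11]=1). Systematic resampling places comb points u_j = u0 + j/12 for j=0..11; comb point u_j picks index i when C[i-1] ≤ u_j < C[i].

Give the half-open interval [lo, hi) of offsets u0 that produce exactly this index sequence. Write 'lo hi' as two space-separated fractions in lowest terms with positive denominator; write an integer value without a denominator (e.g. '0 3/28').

C = [0, 4/45, 7/45, 16/45, 7/15, 8/15, 3/5, 11/15, 4/5, 14/15, 43/45, 1]
j=0 picked index 1: u0 ∈ [0, 4/45)
j=1 picked index 2: u0 ∈ [1/180, 13/180)
j=2 picked index 3: u0 ∈ [-1/90, 17/90)
j=3 picked index 3: u0 ∈ [-17/180, 19/180)
j=4 picked index 4: u0 ∈ [1/45, 2/15)
j=5 picked index 4: u0 ∈ [-11/180, 1/20)
j=6 picked index 5: u0 ∈ [-1/30, 1/30)
j=7 picked index 7: u0 ∈ [1/60, 3/20)
j=8 picked index 7: u0 ∈ [-1/15, 1/15)
j=9 picked index 8: u0 ∈ [-1/60, 1/20)
j=10 picked index 9: u0 ∈ [-1/30, 1/10)
j=11 picked index 10: u0 ∈ [1/60, 7/180)
intersection: [1/45, 1/30)

1/45 1/30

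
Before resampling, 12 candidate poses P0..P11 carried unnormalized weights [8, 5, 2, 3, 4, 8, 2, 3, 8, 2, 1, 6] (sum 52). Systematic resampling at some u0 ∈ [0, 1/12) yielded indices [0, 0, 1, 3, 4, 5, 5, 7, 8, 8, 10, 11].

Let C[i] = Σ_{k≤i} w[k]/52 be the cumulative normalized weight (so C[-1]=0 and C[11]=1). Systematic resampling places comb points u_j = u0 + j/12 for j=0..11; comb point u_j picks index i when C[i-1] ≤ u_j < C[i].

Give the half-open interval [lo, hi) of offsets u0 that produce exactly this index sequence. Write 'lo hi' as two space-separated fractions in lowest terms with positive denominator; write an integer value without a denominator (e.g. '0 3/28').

1/26 2/39

C = [2/13, 1/4, 15/52, 9/26, 11/26, 15/26, 8/13, 35/52, 43/52, 45/52, 23/26, 1]
j=0 picked index 0: u0 ∈ [0, 2/13)
j=1 picked index 0: u0 ∈ [-1/12, 11/156)
j=2 picked index 1: u0 ∈ [-1/78, 1/12)
j=3 picked index 3: u0 ∈ [1/26, 5/52)
j=4 picked index 4: u0 ∈ [1/78, 7/78)
j=5 picked index 5: u0 ∈ [1/156, 25/156)
j=6 picked index 5: u0 ∈ [-1/13, 1/13)
j=7 picked index 7: u0 ∈ [5/156, 7/78)
j=8 picked index 8: u0 ∈ [1/156, 25/156)
j=9 picked index 8: u0 ∈ [-1/13, 1/13)
j=10 picked index 10: u0 ∈ [5/156, 2/39)
j=11 picked index 11: u0 ∈ [-5/156, 1/12)
intersection: [1/26, 2/39)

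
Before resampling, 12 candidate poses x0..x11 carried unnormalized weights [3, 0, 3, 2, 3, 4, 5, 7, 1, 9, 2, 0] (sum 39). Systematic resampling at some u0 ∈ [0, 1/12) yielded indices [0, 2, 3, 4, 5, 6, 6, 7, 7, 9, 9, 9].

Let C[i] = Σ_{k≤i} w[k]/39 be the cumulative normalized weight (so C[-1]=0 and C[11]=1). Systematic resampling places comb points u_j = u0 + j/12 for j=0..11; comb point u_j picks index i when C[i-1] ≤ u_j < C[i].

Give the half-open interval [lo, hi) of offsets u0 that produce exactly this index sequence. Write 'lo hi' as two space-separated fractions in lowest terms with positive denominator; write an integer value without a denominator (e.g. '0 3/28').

0 1/78

C = [1/13, 1/13, 2/13, 8/39, 11/39, 5/13, 20/39, 9/13, 28/39, 37/39, 1, 1]
j=0 picked index 0: u0 ∈ [0, 1/13)
j=1 picked index 2: u0 ∈ [-1/156, 11/156)
j=2 picked index 3: u0 ∈ [-1/78, 1/26)
j=3 picked index 4: u0 ∈ [-7/156, 5/156)
j=4 picked index 5: u0 ∈ [-2/39, 2/39)
j=5 picked index 6: u0 ∈ [-5/156, 5/52)
j=6 picked index 6: u0 ∈ [-3/26, 1/78)
j=7 picked index 7: u0 ∈ [-11/156, 17/156)
j=8 picked index 7: u0 ∈ [-2/13, 1/39)
j=9 picked index 9: u0 ∈ [-5/156, 31/156)
j=10 picked index 9: u0 ∈ [-3/26, 3/26)
j=11 picked index 9: u0 ∈ [-31/156, 5/156)
intersection: [0, 1/78)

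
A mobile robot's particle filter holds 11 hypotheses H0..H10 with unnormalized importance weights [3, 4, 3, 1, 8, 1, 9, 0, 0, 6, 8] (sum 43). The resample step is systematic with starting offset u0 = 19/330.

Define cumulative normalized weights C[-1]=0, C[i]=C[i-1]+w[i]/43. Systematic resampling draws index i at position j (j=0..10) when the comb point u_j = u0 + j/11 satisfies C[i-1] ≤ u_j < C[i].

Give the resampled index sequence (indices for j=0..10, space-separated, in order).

0 1 3 4 4 6 6 9 9 10 10

C = [3/43, 7/43, 10/43, 11/43, 19/43, 20/43, 29/43, 29/43, 29/43, 35/43, 1]
j=0: u_0=19/330 ∈ [0, 3/43) → index 0
j=1: u_1=49/330 ∈ [3/43, 7/43) → index 1
j=2: u_2=79/330 ∈ [10/43, 11/43) → index 3
j=3: u_3=109/330 ∈ [11/43, 19/43) → index 4
j=4: u_4=139/330 ∈ [11/43, 19/43) → index 4
j=5: u_5=169/330 ∈ [20/43, 29/43) → index 6
j=6: u_6=199/330 ∈ [20/43, 29/43) → index 6
j=7: u_7=229/330 ∈ [29/43, 35/43) → index 9
j=8: u_8=259/330 ∈ [29/43, 35/43) → index 9
j=9: u_9=289/330 ∈ [35/43, 1) → index 10
j=10: u_10=29/30 ∈ [35/43, 1) → index 10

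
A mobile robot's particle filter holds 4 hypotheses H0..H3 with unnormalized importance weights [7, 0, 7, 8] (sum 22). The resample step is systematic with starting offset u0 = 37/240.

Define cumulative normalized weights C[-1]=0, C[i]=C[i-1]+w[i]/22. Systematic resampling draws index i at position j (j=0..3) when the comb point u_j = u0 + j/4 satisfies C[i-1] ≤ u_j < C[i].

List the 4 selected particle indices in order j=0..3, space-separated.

0 2 3 3

C = [7/22, 7/22, 7/11, 1]
j=0: u_0=37/240 ∈ [0, 7/22) → index 0
j=1: u_1=97/240 ∈ [7/22, 7/11) → index 2
j=2: u_2=157/240 ∈ [7/11, 1) → index 3
j=3: u_3=217/240 ∈ [7/11, 1) → index 3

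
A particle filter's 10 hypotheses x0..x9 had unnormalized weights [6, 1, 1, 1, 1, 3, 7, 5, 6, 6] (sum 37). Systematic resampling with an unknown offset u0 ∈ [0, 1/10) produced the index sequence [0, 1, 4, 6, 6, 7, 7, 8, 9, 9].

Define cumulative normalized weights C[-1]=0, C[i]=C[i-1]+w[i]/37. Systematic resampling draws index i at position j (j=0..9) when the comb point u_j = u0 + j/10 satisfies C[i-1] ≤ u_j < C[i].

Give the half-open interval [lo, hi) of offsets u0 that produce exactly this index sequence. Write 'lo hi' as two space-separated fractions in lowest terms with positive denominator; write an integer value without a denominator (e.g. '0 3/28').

C = [6/37, 7/37, 8/37, 9/37, 10/37, 13/37, 20/37, 25/37, 31/37, 1]
j=0 picked index 0: u0 ∈ [0, 6/37)
j=1 picked index 1: u0 ∈ [23/370, 33/370)
j=2 picked index 4: u0 ∈ [8/185, 13/185)
j=3 picked index 6: u0 ∈ [19/370, 89/370)
j=4 picked index 6: u0 ∈ [-9/185, 26/185)
j=5 picked index 7: u0 ∈ [3/74, 13/74)
j=6 picked index 7: u0 ∈ [-11/185, 14/185)
j=7 picked index 8: u0 ∈ [-9/370, 51/370)
j=8 picked index 9: u0 ∈ [7/185, 1/5)
j=9 picked index 9: u0 ∈ [-23/370, 1/10)
intersection: [23/370, 13/185)

23/370 13/185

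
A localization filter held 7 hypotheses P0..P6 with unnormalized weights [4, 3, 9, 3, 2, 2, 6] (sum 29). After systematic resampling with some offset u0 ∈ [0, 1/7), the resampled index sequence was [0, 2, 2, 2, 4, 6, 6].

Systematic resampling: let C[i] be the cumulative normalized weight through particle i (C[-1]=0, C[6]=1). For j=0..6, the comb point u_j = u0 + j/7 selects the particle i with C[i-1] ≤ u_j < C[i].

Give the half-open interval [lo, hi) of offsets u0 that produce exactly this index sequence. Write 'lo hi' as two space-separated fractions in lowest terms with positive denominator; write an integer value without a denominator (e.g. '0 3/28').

20/203 25/203

C = [4/29, 7/29, 16/29, 19/29, 21/29, 23/29, 1]
j=0 picked index 0: u0 ∈ [0, 4/29)
j=1 picked index 2: u0 ∈ [20/203, 83/203)
j=2 picked index 2: u0 ∈ [-9/203, 54/203)
j=3 picked index 2: u0 ∈ [-38/203, 25/203)
j=4 picked index 4: u0 ∈ [17/203, 31/203)
j=5 picked index 6: u0 ∈ [16/203, 2/7)
j=6 picked index 6: u0 ∈ [-13/203, 1/7)
intersection: [20/203, 25/203)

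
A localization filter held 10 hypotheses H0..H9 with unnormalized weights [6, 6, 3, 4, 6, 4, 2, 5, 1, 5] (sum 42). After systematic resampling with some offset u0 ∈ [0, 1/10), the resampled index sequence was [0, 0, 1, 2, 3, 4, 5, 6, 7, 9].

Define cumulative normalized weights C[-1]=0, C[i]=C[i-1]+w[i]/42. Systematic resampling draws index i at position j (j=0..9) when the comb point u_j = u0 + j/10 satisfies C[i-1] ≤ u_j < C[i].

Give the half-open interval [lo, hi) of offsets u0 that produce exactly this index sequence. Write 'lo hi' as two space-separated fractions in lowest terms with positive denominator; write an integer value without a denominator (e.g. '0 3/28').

C = [1/7, 2/7, 5/14, 19/42, 25/42, 29/42, 31/42, 6/7, 37/42, 1]
j=0 picked index 0: u0 ∈ [0, 1/7)
j=1 picked index 0: u0 ∈ [-1/10, 3/70)
j=2 picked index 1: u0 ∈ [-2/35, 3/35)
j=3 picked index 2: u0 ∈ [-1/70, 2/35)
j=4 picked index 3: u0 ∈ [-3/70, 11/210)
j=5 picked index 4: u0 ∈ [-1/21, 2/21)
j=6 picked index 5: u0 ∈ [-1/210, 19/210)
j=7 picked index 6: u0 ∈ [-1/105, 4/105)
j=8 picked index 7: u0 ∈ [-13/210, 2/35)
j=9 picked index 9: u0 ∈ [-2/105, 1/10)
intersection: [0, 4/105)

0 4/105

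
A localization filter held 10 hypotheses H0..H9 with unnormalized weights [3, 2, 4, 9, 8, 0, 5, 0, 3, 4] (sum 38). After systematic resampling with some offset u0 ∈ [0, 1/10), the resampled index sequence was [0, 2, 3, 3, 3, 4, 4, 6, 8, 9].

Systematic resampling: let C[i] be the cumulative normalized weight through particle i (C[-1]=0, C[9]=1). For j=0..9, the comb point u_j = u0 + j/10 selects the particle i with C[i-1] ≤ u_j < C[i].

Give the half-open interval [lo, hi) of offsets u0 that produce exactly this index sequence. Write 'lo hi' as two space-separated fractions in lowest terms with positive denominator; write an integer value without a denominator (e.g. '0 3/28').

C = [3/38, 5/38, 9/38, 9/19, 13/19, 13/19, 31/38, 31/38, 17/19, 1]
j=0 picked index 0: u0 ∈ [0, 3/38)
j=1 picked index 2: u0 ∈ [3/95, 13/95)
j=2 picked index 3: u0 ∈ [7/190, 26/95)
j=3 picked index 3: u0 ∈ [-6/95, 33/190)
j=4 picked index 3: u0 ∈ [-31/190, 7/95)
j=5 picked index 4: u0 ∈ [-1/38, 7/38)
j=6 picked index 4: u0 ∈ [-12/95, 8/95)
j=7 picked index 6: u0 ∈ [-3/190, 11/95)
j=8 picked index 8: u0 ∈ [3/190, 9/95)
j=9 picked index 9: u0 ∈ [-1/190, 1/10)
intersection: [7/190, 7/95)

7/190 7/95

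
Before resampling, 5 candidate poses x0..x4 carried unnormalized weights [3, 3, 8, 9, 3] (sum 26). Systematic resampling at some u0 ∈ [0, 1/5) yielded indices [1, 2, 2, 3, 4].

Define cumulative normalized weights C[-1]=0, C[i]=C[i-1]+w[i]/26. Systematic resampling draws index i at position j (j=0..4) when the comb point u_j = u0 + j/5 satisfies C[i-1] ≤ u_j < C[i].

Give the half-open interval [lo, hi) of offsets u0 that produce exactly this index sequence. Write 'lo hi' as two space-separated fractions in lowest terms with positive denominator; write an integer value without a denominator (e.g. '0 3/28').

C = [3/26, 3/13, 7/13, 23/26, 1]
j=0 picked index 1: u0 ∈ [3/26, 3/13)
j=1 picked index 2: u0 ∈ [2/65, 22/65)
j=2 picked index 2: u0 ∈ [-11/65, 9/65)
j=3 picked index 3: u0 ∈ [-4/65, 37/130)
j=4 picked index 4: u0 ∈ [11/130, 1/5)
intersection: [3/26, 9/65)

3/26 9/65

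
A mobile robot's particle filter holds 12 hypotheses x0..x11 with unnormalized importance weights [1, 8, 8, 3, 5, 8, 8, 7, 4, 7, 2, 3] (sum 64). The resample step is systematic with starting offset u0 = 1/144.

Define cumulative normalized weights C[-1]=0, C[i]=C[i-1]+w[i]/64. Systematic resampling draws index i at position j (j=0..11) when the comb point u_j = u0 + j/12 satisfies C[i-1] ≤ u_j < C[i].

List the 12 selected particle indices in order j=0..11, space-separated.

0 1 2 2 4 5 5 6 7 8 9 10

C = [1/64, 9/64, 17/64, 5/16, 25/64, 33/64, 41/64, 3/4, 13/16, 59/64, 61/64, 1]
j=0: u_0=1/144 ∈ [0, 1/64) → index 0
j=1: u_1=13/144 ∈ [1/64, 9/64) → index 1
j=2: u_2=25/144 ∈ [9/64, 17/64) → index 2
j=3: u_3=37/144 ∈ [9/64, 17/64) → index 2
j=4: u_4=49/144 ∈ [5/16, 25/64) → index 4
j=5: u_5=61/144 ∈ [25/64, 33/64) → index 5
j=6: u_6=73/144 ∈ [25/64, 33/64) → index 5
j=7: u_7=85/144 ∈ [33/64, 41/64) → index 6
j=8: u_8=97/144 ∈ [41/64, 3/4) → index 7
j=9: u_9=109/144 ∈ [3/4, 13/16) → index 8
j=10: u_10=121/144 ∈ [13/16, 59/64) → index 9
j=11: u_11=133/144 ∈ [59/64, 61/64) → index 10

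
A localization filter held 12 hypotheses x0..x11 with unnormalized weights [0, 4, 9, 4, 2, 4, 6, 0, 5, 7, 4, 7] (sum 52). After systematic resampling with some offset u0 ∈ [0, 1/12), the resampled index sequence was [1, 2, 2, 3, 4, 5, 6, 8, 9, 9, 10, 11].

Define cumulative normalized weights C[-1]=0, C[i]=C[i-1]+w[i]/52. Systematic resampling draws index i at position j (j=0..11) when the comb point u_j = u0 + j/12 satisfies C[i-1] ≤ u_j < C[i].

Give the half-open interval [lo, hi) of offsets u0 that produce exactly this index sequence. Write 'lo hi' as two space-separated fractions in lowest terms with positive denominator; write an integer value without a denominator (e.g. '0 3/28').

C = [0, 1/13, 1/4, 17/52, 19/52, 23/52, 29/52, 29/52, 17/26, 41/52, 45/52, 1]
j=0 picked index 1: u0 ∈ [0, 1/13)
j=1 picked index 2: u0 ∈ [-1/156, 1/6)
j=2 picked index 2: u0 ∈ [-7/78, 1/12)
j=3 picked index 3: u0 ∈ [0, 1/13)
j=4 picked index 4: u0 ∈ [-1/156, 5/156)
j=5 picked index 5: u0 ∈ [-2/39, 1/39)
j=6 picked index 6: u0 ∈ [-3/52, 3/52)
j=7 picked index 8: u0 ∈ [-1/39, 11/156)
j=8 picked index 9: u0 ∈ [-1/78, 19/156)
j=9 picked index 9: u0 ∈ [-5/52, 1/26)
j=10 picked index 10: u0 ∈ [-7/156, 5/156)
j=11 picked index 11: u0 ∈ [-2/39, 1/12)
intersection: [0, 1/39)

0 1/39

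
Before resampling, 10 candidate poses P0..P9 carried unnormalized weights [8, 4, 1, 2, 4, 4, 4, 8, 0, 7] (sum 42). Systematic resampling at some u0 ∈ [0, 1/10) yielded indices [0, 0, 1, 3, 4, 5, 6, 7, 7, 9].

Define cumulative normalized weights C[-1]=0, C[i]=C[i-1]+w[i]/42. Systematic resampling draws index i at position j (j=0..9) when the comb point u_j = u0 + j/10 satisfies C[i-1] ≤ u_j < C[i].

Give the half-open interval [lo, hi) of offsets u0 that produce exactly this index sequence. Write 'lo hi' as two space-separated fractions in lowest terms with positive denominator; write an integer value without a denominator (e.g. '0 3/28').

C = [4/21, 2/7, 13/42, 5/14, 19/42, 23/42, 9/14, 5/6, 5/6, 1]
j=0 picked index 0: u0 ∈ [0, 4/21)
j=1 picked index 0: u0 ∈ [-1/10, 19/210)
j=2 picked index 1: u0 ∈ [-1/105, 3/35)
j=3 picked index 3: u0 ∈ [1/105, 2/35)
j=4 picked index 4: u0 ∈ [-3/70, 11/210)
j=5 picked index 5: u0 ∈ [-1/21, 1/21)
j=6 picked index 6: u0 ∈ [-11/210, 3/70)
j=7 picked index 7: u0 ∈ [-2/35, 2/15)
j=8 picked index 7: u0 ∈ [-11/70, 1/30)
j=9 picked index 9: u0 ∈ [-1/15, 1/10)
intersection: [1/105, 1/30)

1/105 1/30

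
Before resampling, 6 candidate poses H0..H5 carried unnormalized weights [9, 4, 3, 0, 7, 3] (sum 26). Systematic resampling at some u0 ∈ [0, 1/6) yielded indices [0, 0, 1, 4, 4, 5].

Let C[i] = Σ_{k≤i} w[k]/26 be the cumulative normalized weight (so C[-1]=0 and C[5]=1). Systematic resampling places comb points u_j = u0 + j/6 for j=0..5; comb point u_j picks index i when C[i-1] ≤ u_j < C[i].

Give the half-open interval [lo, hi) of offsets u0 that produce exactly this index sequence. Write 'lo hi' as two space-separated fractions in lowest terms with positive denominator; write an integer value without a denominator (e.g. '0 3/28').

C = [9/26, 1/2, 8/13, 8/13, 23/26, 1]
j=0 picked index 0: u0 ∈ [0, 9/26)
j=1 picked index 0: u0 ∈ [-1/6, 7/39)
j=2 picked index 1: u0 ∈ [1/78, 1/6)
j=3 picked index 4: u0 ∈ [3/26, 5/13)
j=4 picked index 4: u0 ∈ [-2/39, 17/78)
j=5 picked index 5: u0 ∈ [2/39, 1/6)
intersection: [3/26, 1/6)

3/26 1/6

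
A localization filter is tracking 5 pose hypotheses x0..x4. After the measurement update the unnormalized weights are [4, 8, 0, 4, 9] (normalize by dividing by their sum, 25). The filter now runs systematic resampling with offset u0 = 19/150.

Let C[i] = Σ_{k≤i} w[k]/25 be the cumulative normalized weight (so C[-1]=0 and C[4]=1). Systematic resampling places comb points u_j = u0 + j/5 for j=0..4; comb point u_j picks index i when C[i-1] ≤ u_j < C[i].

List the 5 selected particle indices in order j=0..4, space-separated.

0 1 3 4 4

C = [4/25, 12/25, 12/25, 16/25, 1]
j=0: u_0=19/150 ∈ [0, 4/25) → index 0
j=1: u_1=49/150 ∈ [4/25, 12/25) → index 1
j=2: u_2=79/150 ∈ [12/25, 16/25) → index 3
j=3: u_3=109/150 ∈ [16/25, 1) → index 4
j=4: u_4=139/150 ∈ [16/25, 1) → index 4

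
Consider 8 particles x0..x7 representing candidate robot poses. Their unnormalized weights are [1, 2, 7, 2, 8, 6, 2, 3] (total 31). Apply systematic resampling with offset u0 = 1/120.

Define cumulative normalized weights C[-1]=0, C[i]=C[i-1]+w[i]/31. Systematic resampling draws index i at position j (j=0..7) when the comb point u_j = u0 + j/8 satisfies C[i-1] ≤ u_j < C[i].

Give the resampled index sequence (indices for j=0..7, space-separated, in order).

0 2 2 3 4 4 5 6

C = [1/31, 3/31, 10/31, 12/31, 20/31, 26/31, 28/31, 1]
j=0: u_0=1/120 ∈ [0, 1/31) → index 0
j=1: u_1=2/15 ∈ [3/31, 10/31) → index 2
j=2: u_2=31/120 ∈ [3/31, 10/31) → index 2
j=3: u_3=23/60 ∈ [10/31, 12/31) → index 3
j=4: u_4=61/120 ∈ [12/31, 20/31) → index 4
j=5: u_5=19/30 ∈ [12/31, 20/31) → index 4
j=6: u_6=91/120 ∈ [20/31, 26/31) → index 5
j=7: u_7=53/60 ∈ [26/31, 28/31) → index 6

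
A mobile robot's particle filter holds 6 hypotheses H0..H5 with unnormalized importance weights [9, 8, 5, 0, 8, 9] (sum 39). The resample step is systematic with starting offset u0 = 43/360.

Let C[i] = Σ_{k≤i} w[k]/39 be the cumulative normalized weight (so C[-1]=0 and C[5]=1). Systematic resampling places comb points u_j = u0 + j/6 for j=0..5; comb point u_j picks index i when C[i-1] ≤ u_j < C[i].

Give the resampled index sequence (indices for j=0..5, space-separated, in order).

C = [3/13, 17/39, 22/39, 22/39, 10/13, 1]
j=0: u_0=43/360 ∈ [0, 3/13) → index 0
j=1: u_1=103/360 ∈ [3/13, 17/39) → index 1
j=2: u_2=163/360 ∈ [17/39, 22/39) → index 2
j=3: u_3=223/360 ∈ [22/39, 10/13) → index 4
j=4: u_4=283/360 ∈ [10/13, 1) → index 5
j=5: u_5=343/360 ∈ [10/13, 1) → index 5

0 1 2 4 5 5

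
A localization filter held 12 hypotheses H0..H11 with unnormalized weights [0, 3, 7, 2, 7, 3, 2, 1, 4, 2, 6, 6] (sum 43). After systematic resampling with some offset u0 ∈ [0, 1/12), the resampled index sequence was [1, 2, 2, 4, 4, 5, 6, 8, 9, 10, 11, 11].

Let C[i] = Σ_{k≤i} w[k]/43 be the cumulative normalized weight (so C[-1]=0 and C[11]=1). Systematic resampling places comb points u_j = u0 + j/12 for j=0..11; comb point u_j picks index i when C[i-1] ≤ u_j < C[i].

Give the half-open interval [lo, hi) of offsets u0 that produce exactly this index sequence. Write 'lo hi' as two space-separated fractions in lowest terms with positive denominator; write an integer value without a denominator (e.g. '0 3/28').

5/172 7/129

C = [0, 3/43, 10/43, 12/43, 19/43, 22/43, 24/43, 25/43, 29/43, 31/43, 37/43, 1]
j=0 picked index 1: u0 ∈ [0, 3/43)
j=1 picked index 2: u0 ∈ [-7/516, 77/516)
j=2 picked index 2: u0 ∈ [-25/258, 17/258)
j=3 picked index 4: u0 ∈ [5/172, 33/172)
j=4 picked index 4: u0 ∈ [-7/129, 14/129)
j=5 picked index 5: u0 ∈ [13/516, 49/516)
j=6 picked index 6: u0 ∈ [1/86, 5/86)
j=7 picked index 8: u0 ∈ [-1/516, 47/516)
j=8 picked index 9: u0 ∈ [1/129, 7/129)
j=9 picked index 10: u0 ∈ [-5/172, 19/172)
j=10 picked index 11: u0 ∈ [7/258, 1/6)
j=11 picked index 11: u0 ∈ [-29/516, 1/12)
intersection: [5/172, 7/129)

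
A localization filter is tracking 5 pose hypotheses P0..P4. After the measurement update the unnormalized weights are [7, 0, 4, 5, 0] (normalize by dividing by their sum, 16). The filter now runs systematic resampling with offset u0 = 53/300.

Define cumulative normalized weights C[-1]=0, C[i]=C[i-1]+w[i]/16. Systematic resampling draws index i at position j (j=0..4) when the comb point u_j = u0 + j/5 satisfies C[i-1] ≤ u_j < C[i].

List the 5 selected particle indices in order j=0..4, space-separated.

0 0 2 3 3

C = [7/16, 7/16, 11/16, 1, 1]
j=0: u_0=53/300 ∈ [0, 7/16) → index 0
j=1: u_1=113/300 ∈ [0, 7/16) → index 0
j=2: u_2=173/300 ∈ [7/16, 11/16) → index 2
j=3: u_3=233/300 ∈ [11/16, 1) → index 3
j=4: u_4=293/300 ∈ [11/16, 1) → index 3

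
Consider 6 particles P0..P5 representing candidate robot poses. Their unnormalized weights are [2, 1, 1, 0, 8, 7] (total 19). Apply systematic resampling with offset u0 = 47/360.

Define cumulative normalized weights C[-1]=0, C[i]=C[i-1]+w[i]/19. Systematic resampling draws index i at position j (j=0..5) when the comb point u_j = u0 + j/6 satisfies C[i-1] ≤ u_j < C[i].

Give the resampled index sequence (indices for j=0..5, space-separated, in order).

1 4 4 4 5 5

C = [2/19, 3/19, 4/19, 4/19, 12/19, 1]
j=0: u_0=47/360 ∈ [2/19, 3/19) → index 1
j=1: u_1=107/360 ∈ [4/19, 12/19) → index 4
j=2: u_2=167/360 ∈ [4/19, 12/19) → index 4
j=3: u_3=227/360 ∈ [4/19, 12/19) → index 4
j=4: u_4=287/360 ∈ [12/19, 1) → index 5
j=5: u_5=347/360 ∈ [12/19, 1) → index 5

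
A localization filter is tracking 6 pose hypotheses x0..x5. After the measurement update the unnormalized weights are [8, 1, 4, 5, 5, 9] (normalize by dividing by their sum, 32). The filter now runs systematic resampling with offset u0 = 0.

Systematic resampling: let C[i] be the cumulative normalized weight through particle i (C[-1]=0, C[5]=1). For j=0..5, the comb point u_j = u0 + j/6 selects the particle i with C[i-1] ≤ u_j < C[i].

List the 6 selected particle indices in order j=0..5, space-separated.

0 0 2 3 4 5

C = [1/4, 9/32, 13/32, 9/16, 23/32, 1]
j=0: u_0=0 ∈ [0, 1/4) → index 0
j=1: u_1=1/6 ∈ [0, 1/4) → index 0
j=2: u_2=1/3 ∈ [9/32, 13/32) → index 2
j=3: u_3=1/2 ∈ [13/32, 9/16) → index 3
j=4: u_4=2/3 ∈ [9/16, 23/32) → index 4
j=5: u_5=5/6 ∈ [23/32, 1) → index 5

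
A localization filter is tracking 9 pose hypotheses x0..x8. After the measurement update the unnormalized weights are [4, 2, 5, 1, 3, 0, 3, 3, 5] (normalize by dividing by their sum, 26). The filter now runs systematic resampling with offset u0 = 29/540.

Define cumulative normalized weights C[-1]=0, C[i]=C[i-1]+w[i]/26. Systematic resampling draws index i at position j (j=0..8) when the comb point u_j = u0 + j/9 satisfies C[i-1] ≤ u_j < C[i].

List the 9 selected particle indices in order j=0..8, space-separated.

C = [2/13, 3/13, 11/26, 6/13, 15/26, 15/26, 9/13, 21/26, 1]
j=0: u_0=29/540 ∈ [0, 2/13) → index 0
j=1: u_1=89/540 ∈ [2/13, 3/13) → index 1
j=2: u_2=149/540 ∈ [3/13, 11/26) → index 2
j=3: u_3=209/540 ∈ [3/13, 11/26) → index 2
j=4: u_4=269/540 ∈ [6/13, 15/26) → index 4
j=5: u_5=329/540 ∈ [15/26, 9/13) → index 6
j=6: u_6=389/540 ∈ [9/13, 21/26) → index 7
j=7: u_7=449/540 ∈ [21/26, 1) → index 8
j=8: u_8=509/540 ∈ [21/26, 1) → index 8

0 1 2 2 4 6 7 8 8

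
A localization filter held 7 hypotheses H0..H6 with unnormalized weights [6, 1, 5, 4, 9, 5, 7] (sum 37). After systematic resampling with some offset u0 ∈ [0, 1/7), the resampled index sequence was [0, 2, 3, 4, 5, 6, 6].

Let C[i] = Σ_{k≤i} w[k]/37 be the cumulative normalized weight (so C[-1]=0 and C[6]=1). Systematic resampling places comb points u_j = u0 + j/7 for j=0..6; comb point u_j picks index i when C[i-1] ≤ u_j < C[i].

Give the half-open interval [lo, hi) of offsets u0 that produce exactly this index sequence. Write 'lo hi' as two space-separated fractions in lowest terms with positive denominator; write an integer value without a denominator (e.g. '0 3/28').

27/259 1/7

C = [6/37, 7/37, 12/37, 16/37, 25/37, 30/37, 1]
j=0 picked index 0: u0 ∈ [0, 6/37)
j=1 picked index 2: u0 ∈ [12/259, 47/259)
j=2 picked index 3: u0 ∈ [10/259, 38/259)
j=3 picked index 4: u0 ∈ [1/259, 64/259)
j=4 picked index 5: u0 ∈ [27/259, 62/259)
j=5 picked index 6: u0 ∈ [25/259, 2/7)
j=6 picked index 6: u0 ∈ [-12/259, 1/7)
intersection: [27/259, 1/7)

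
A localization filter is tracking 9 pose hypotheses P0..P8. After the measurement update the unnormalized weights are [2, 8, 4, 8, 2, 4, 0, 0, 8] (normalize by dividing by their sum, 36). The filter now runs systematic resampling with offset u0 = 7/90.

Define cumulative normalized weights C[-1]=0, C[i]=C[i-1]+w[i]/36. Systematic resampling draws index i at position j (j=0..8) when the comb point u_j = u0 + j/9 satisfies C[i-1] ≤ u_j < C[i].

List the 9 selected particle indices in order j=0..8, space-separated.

C = [1/18, 5/18, 7/18, 11/18, 2/3, 7/9, 7/9, 7/9, 1]
j=0: u_0=7/90 ∈ [1/18, 5/18) → index 1
j=1: u_1=17/90 ∈ [1/18, 5/18) → index 1
j=2: u_2=3/10 ∈ [5/18, 7/18) → index 2
j=3: u_3=37/90 ∈ [7/18, 11/18) → index 3
j=4: u_4=47/90 ∈ [7/18, 11/18) → index 3
j=5: u_5=19/30 ∈ [11/18, 2/3) → index 4
j=6: u_6=67/90 ∈ [2/3, 7/9) → index 5
j=7: u_7=77/90 ∈ [7/9, 1) → index 8
j=8: u_8=29/30 ∈ [7/9, 1) → index 8

1 1 2 3 3 4 5 8 8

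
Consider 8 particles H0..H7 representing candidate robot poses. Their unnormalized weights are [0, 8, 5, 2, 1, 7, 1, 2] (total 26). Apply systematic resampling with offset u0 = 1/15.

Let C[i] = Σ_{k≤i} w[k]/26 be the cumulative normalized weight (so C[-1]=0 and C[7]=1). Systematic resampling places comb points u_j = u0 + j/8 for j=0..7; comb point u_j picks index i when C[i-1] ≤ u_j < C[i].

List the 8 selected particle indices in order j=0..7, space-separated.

C = [0, 4/13, 1/2, 15/26, 8/13, 23/26, 12/13, 1]
j=0: u_0=1/15 ∈ [0, 4/13) → index 1
j=1: u_1=23/120 ∈ [0, 4/13) → index 1
j=2: u_2=19/60 ∈ [4/13, 1/2) → index 2
j=3: u_3=53/120 ∈ [4/13, 1/2) → index 2
j=4: u_4=17/30 ∈ [1/2, 15/26) → index 3
j=5: u_5=83/120 ∈ [8/13, 23/26) → index 5
j=6: u_6=49/60 ∈ [8/13, 23/26) → index 5
j=7: u_7=113/120 ∈ [12/13, 1) → index 7

1 1 2 2 3 5 5 7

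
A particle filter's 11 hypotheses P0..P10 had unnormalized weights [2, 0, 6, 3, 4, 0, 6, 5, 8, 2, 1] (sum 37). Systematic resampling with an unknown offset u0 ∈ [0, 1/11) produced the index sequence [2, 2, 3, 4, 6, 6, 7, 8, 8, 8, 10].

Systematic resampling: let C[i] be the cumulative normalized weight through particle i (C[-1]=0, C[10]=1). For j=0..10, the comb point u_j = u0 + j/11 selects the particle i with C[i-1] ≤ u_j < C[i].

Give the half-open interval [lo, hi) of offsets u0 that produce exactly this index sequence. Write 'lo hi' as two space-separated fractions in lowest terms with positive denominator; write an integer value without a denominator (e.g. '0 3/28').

C = [2/37, 2/37, 8/37, 11/37, 15/37, 15/37, 21/37, 26/37, 34/37, 36/37, 1]
j=0 picked index 2: u0 ∈ [2/37, 8/37)
j=1 picked index 2: u0 ∈ [-15/407, 51/407)
j=2 picked index 3: u0 ∈ [14/407, 47/407)
j=3 picked index 4: u0 ∈ [10/407, 54/407)
j=4 picked index 6: u0 ∈ [17/407, 83/407)
j=5 picked index 6: u0 ∈ [-20/407, 46/407)
j=6 picked index 7: u0 ∈ [9/407, 64/407)
j=7 picked index 8: u0 ∈ [27/407, 115/407)
j=8 picked index 8: u0 ∈ [-10/407, 78/407)
j=9 picked index 8: u0 ∈ [-47/407, 41/407)
j=10 picked index 10: u0 ∈ [26/407, 1/11)
intersection: [27/407, 1/11)

27/407 1/11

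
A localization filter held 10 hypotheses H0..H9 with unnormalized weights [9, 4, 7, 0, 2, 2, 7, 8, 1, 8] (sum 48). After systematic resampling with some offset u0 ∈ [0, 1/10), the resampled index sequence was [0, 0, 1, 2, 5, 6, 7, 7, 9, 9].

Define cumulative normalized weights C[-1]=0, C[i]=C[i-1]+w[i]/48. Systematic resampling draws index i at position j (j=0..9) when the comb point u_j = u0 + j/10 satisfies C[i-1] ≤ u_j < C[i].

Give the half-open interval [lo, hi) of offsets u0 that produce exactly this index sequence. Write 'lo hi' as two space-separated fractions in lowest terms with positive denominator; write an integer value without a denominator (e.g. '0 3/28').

7/120 17/240

C = [3/16, 13/48, 5/12, 5/12, 11/24, 1/2, 31/48, 13/16, 5/6, 1]
j=0 picked index 0: u0 ∈ [0, 3/16)
j=1 picked index 0: u0 ∈ [-1/10, 7/80)
j=2 picked index 1: u0 ∈ [-1/80, 17/240)
j=3 picked index 2: u0 ∈ [-7/240, 7/60)
j=4 picked index 5: u0 ∈ [7/120, 1/10)
j=5 picked index 6: u0 ∈ [0, 7/48)
j=6 picked index 7: u0 ∈ [11/240, 17/80)
j=7 picked index 7: u0 ∈ [-13/240, 9/80)
j=8 picked index 9: u0 ∈ [1/30, 1/5)
j=9 picked index 9: u0 ∈ [-1/15, 1/10)
intersection: [7/120, 17/240)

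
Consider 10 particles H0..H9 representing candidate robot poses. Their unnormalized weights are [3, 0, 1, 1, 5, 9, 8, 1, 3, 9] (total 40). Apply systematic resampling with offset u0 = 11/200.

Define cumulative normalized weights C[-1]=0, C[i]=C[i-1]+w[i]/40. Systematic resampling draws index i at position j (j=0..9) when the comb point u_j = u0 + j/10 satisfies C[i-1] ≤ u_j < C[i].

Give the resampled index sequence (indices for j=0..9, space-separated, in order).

0 4 5 5 5 6 6 8 9 9

C = [3/40, 3/40, 1/10, 1/8, 1/4, 19/40, 27/40, 7/10, 31/40, 1]
j=0: u_0=11/200 ∈ [0, 3/40) → index 0
j=1: u_1=31/200 ∈ [1/8, 1/4) → index 4
j=2: u_2=51/200 ∈ [1/4, 19/40) → index 5
j=3: u_3=71/200 ∈ [1/4, 19/40) → index 5
j=4: u_4=91/200 ∈ [1/4, 19/40) → index 5
j=5: u_5=111/200 ∈ [19/40, 27/40) → index 6
j=6: u_6=131/200 ∈ [19/40, 27/40) → index 6
j=7: u_7=151/200 ∈ [7/10, 31/40) → index 8
j=8: u_8=171/200 ∈ [31/40, 1) → index 9
j=9: u_9=191/200 ∈ [31/40, 1) → index 9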